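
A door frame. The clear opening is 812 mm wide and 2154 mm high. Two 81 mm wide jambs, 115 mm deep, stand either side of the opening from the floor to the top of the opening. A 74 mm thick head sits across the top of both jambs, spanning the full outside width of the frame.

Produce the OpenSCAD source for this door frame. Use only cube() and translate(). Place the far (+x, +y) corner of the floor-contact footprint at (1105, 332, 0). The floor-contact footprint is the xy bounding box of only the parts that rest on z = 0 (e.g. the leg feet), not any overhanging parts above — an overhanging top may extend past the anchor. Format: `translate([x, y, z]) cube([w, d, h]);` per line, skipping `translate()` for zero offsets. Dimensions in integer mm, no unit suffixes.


translate([131, 217, 0]) cube([81, 115, 2154]);
translate([1024, 217, 0]) cube([81, 115, 2154]);
translate([131, 217, 2154]) cube([974, 115, 74]);


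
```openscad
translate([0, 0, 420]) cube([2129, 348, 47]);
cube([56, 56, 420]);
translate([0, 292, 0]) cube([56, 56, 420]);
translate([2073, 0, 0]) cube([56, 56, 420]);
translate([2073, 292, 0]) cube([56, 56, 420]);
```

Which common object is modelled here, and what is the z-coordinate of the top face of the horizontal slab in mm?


A bench. The seat-top height is 467 mm.

A long slab on four corner posts — a bench. The slab sits at z = 420 with thickness 47, so the top is 420 + 47 = 467 mm.


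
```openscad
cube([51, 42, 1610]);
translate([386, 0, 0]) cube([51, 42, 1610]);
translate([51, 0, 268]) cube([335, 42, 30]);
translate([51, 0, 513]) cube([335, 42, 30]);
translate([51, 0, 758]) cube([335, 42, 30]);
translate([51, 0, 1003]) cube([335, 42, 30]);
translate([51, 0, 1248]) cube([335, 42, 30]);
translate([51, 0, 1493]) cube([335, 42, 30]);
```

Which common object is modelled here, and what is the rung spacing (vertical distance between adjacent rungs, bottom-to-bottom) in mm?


A ladder. The rung spacing is 245 mm.

Two tall 51×42 posts with 6 short bars between them — a ladder. Adjacent rungs sit at z = 268 and z = 513, so the spacing is 513 − 268 = 245 mm.


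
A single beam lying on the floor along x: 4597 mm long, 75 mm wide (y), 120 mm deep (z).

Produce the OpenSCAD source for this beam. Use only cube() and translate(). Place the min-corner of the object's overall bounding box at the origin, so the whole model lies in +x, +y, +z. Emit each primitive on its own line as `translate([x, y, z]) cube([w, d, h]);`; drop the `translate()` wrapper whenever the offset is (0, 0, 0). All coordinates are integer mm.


cube([4597, 75, 120]);


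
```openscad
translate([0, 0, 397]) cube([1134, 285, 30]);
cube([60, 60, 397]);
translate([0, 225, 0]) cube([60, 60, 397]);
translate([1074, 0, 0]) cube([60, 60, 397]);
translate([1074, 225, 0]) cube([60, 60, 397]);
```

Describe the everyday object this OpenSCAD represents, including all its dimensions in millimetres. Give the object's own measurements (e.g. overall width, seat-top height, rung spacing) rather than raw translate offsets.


A long wooden bench with a 1134 mm (x) × 285 mm (y) seat, 30 mm thick, its top surface 427 mm above the floor. Four 60 mm square legs at the seat corners, flush with the edges, run from z = 0 to the seat underside.


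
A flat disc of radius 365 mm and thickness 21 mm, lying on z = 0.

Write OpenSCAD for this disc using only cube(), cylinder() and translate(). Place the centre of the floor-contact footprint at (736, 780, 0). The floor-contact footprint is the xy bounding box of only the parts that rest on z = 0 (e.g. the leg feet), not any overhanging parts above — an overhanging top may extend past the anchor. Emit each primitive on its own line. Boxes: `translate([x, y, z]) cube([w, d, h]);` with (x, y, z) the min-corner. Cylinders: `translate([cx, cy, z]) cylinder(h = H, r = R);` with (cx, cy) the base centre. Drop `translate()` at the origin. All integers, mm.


translate([736, 780, 0]) cylinder(h = 21, r = 365);


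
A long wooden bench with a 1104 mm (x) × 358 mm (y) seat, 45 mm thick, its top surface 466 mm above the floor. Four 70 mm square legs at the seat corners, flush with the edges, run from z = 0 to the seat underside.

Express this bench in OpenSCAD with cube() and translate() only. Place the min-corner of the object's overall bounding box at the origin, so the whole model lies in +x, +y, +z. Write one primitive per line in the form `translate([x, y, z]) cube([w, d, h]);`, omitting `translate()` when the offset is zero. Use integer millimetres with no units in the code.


translate([0, 0, 421]) cube([1104, 358, 45]);
cube([70, 70, 421]);
translate([0, 288, 0]) cube([70, 70, 421]);
translate([1034, 0, 0]) cube([70, 70, 421]);
translate([1034, 288, 0]) cube([70, 70, 421]);


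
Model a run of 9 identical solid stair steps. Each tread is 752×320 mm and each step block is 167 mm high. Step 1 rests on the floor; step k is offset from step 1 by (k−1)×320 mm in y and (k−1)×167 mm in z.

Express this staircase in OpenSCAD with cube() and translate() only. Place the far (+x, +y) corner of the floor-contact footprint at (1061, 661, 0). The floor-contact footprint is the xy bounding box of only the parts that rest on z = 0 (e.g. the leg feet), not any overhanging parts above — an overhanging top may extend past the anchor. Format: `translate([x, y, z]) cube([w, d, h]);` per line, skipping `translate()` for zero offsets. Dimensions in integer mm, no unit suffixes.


translate([309, 341, 0]) cube([752, 320, 167]);
translate([309, 661, 167]) cube([752, 320, 167]);
translate([309, 981, 334]) cube([752, 320, 167]);
translate([309, 1301, 501]) cube([752, 320, 167]);
translate([309, 1621, 668]) cube([752, 320, 167]);
translate([309, 1941, 835]) cube([752, 320, 167]);
translate([309, 2261, 1002]) cube([752, 320, 167]);
translate([309, 2581, 1169]) cube([752, 320, 167]);
translate([309, 2901, 1336]) cube([752, 320, 167]);


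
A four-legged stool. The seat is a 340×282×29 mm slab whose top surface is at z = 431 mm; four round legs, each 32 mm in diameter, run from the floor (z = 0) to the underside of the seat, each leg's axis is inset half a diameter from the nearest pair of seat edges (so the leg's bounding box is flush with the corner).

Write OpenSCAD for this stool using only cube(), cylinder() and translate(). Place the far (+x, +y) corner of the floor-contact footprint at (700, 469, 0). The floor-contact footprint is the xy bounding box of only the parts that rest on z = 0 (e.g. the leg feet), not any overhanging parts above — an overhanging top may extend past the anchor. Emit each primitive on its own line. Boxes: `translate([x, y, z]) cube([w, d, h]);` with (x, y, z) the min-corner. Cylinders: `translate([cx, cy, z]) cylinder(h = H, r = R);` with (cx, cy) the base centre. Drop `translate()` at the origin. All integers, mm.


// leg_h = 431 - 29 = 402
translate([360, 187, 402]) cube([340, 282, 29]);
translate([376, 203, 0]) cylinder(h = 402, r = 16);
translate([684, 203, 0]) cylinder(h = 402, r = 16);
translate([376, 453, 0]) cylinder(h = 402, r = 16);
translate([684, 453, 0]) cylinder(h = 402, r = 16);


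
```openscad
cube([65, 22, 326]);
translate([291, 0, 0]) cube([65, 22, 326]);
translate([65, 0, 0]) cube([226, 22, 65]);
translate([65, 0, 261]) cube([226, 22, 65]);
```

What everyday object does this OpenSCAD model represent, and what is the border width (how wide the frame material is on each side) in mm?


A picture frame. The border width is 65 mm.

Four thin pieces enclosing a rectangular opening — a picture frame. The two full-height stiles are 326 mm tall; the top rail sits at z = 261 and is 65 mm tall, so the border above the opening is 326 − 261 = 65 mm, matching the stile x-width.


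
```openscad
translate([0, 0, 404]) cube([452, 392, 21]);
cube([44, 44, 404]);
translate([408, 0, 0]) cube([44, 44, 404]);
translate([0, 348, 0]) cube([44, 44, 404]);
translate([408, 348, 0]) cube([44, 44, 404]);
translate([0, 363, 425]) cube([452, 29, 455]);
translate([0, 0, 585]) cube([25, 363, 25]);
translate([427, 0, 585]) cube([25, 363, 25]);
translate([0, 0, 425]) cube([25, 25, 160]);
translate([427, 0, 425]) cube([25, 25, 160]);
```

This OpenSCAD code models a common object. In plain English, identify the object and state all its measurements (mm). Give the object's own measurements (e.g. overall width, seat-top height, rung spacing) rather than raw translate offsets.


A chair. The seat is a 452×392×21 mm slab with its top at z = 425 mm, on four 44×44 mm corner legs (flush with the seat edges, standing on z = 0). A flat backrest 29 mm thick, 455 mm tall, spans the full seat width and rises from the seat top along its +y edge, rear face flush with the rear of the seat. Two armrests of 25×25 mm section run along each side from the seat's front edge to the front of the backrest, top faces 185 mm above the seat top and outer faces flush with the seat's x-edges; a 25×25 mm post under the front of each armrest stands on the seat at the front corner.


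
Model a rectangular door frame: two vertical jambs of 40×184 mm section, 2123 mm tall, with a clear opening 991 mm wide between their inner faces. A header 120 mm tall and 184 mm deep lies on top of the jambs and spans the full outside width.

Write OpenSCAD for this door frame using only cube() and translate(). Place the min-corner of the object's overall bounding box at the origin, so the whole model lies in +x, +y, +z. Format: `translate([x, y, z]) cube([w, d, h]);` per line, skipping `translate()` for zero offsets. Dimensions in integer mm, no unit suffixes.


cube([40, 184, 2123]);
translate([1031, 0, 0]) cube([40, 184, 2123]);
translate([0, 0, 2123]) cube([1071, 184, 120]);


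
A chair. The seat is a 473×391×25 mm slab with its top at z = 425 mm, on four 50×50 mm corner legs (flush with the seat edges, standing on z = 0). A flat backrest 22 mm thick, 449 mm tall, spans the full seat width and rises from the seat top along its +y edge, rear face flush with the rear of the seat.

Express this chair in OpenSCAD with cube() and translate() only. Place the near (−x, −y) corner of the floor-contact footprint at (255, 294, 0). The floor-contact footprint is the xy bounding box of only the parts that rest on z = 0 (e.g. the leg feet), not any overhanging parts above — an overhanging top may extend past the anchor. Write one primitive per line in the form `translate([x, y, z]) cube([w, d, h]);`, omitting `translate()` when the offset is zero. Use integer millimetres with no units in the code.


// leg_h = 425 - 25 = 400
translate([255, 294, 400]) cube([473, 391, 25]);
translate([255, 294, 0]) cube([50, 50, 400]);
translate([678, 294, 0]) cube([50, 50, 400]);
translate([255, 635, 0]) cube([50, 50, 400]);
translate([678, 635, 0]) cube([50, 50, 400]);
translate([255, 663, 425]) cube([473, 22, 449]);


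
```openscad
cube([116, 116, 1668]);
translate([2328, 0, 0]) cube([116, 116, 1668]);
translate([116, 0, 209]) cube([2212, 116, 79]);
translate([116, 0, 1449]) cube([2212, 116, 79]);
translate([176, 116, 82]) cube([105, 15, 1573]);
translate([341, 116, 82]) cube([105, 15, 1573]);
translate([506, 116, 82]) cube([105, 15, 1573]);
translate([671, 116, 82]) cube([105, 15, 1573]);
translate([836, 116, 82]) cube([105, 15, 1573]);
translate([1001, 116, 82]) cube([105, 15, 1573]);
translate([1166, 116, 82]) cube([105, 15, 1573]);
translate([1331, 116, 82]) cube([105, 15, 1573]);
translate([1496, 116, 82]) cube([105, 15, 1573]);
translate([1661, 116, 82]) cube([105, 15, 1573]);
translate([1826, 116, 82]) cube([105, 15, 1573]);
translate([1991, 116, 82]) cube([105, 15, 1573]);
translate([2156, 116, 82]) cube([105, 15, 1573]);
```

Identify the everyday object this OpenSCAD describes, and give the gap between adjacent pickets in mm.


A fence section. The picket gap is 60 mm.

Two posts, two rails, 13 pickets — a fence section. Span 2212 mm holds 13 pickets of 105 mm with 14 equal gaps: ⌊(2212 − 13·105) / 14⌋ = 60 mm.


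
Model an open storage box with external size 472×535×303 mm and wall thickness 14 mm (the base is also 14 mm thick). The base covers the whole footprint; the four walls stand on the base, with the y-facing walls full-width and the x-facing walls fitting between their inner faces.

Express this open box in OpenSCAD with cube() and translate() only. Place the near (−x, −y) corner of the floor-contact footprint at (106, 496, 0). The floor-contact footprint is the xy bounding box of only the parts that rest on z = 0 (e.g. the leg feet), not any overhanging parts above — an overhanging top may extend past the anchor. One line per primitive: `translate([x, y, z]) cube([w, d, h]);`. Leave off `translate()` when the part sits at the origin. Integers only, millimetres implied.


translate([106, 496, 0]) cube([472, 535, 14]);
translate([106, 496, 14]) cube([472, 14, 289]);
translate([106, 1017, 14]) cube([472, 14, 289]);
translate([106, 510, 14]) cube([14, 507, 289]);
translate([564, 510, 14]) cube([14, 507, 289]);


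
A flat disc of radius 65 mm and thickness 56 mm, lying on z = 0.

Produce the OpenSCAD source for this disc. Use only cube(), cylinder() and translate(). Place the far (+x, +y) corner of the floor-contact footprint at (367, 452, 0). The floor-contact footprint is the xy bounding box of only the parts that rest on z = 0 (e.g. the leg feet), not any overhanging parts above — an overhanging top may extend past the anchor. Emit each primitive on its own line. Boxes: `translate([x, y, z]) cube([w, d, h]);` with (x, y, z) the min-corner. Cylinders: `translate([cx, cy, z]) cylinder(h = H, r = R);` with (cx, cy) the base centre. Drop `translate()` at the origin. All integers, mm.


translate([302, 387, 0]) cylinder(h = 56, r = 65);


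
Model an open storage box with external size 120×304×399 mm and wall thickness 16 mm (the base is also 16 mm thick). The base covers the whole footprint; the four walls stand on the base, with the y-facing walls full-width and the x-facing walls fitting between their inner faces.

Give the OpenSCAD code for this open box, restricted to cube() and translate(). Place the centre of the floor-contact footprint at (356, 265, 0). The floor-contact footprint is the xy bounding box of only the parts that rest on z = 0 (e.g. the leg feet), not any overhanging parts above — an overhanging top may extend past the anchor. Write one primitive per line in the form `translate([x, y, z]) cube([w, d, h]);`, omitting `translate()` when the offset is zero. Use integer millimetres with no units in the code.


translate([296, 113, 0]) cube([120, 304, 16]);
translate([296, 113, 16]) cube([120, 16, 383]);
translate([296, 401, 16]) cube([120, 16, 383]);
translate([296, 129, 16]) cube([16, 272, 383]);
translate([400, 129, 16]) cube([16, 272, 383]);


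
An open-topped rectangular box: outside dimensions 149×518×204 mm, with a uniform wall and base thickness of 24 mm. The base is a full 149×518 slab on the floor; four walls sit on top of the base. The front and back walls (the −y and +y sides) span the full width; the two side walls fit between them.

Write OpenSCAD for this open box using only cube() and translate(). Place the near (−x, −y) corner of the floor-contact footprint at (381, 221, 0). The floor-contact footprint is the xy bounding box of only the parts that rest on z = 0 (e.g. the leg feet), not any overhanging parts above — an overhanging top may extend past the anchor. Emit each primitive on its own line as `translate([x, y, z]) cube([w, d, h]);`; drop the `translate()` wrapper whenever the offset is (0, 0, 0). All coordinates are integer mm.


translate([381, 221, 0]) cube([149, 518, 24]);
translate([381, 221, 24]) cube([149, 24, 180]);
translate([381, 715, 24]) cube([149, 24, 180]);
translate([381, 245, 24]) cube([24, 470, 180]);
translate([506, 245, 24]) cube([24, 470, 180]);


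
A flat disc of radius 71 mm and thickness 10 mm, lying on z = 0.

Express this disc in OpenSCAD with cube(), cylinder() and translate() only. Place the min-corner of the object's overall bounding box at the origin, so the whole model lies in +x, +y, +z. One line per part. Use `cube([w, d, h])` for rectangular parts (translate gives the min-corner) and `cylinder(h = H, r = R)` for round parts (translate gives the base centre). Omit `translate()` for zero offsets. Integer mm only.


translate([71, 71, 0]) cylinder(h = 10, r = 71);


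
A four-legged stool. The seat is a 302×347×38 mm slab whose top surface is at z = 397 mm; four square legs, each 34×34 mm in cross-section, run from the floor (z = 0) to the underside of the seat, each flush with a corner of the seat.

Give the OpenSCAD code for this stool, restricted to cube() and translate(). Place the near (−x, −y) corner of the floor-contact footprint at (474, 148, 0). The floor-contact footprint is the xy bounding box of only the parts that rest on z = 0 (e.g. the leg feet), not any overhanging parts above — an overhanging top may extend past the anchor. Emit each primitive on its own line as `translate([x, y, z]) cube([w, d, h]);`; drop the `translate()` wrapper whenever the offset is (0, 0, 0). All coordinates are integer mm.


translate([474, 148, 359]) cube([302, 347, 38]);
translate([474, 148, 0]) cube([34, 34, 359]);
translate([742, 148, 0]) cube([34, 34, 359]);
translate([474, 461, 0]) cube([34, 34, 359]);
translate([742, 461, 0]) cube([34, 34, 359]);


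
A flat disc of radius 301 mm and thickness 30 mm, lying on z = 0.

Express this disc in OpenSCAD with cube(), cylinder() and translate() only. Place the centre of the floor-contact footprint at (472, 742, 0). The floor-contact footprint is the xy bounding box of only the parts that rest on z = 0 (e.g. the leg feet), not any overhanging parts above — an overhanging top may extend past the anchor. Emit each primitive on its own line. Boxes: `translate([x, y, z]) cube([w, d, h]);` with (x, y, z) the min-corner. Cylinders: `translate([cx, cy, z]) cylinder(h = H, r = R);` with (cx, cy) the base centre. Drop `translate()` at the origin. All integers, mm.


translate([472, 742, 0]) cylinder(h = 30, r = 301);


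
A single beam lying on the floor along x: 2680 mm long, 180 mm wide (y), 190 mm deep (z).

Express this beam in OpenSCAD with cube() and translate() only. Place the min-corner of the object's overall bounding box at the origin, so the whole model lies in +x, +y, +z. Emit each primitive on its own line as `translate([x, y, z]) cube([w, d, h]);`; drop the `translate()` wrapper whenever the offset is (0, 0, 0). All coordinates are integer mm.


cube([2680, 180, 190]);


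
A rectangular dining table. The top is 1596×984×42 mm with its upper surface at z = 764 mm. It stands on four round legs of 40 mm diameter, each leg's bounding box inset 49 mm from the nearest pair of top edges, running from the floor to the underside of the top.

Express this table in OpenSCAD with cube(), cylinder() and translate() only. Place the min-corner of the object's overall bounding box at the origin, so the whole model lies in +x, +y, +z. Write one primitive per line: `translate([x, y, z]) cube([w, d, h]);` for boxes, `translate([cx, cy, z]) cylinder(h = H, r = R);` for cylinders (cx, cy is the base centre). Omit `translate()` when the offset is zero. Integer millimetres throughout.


translate([0, 0, 722]) cube([1596, 984, 42]);
translate([69, 69, 0]) cylinder(h = 722, r = 20);
translate([1527, 69, 0]) cylinder(h = 722, r = 20);
translate([69, 915, 0]) cylinder(h = 722, r = 20);
translate([1527, 915, 0]) cylinder(h = 722, r = 20);


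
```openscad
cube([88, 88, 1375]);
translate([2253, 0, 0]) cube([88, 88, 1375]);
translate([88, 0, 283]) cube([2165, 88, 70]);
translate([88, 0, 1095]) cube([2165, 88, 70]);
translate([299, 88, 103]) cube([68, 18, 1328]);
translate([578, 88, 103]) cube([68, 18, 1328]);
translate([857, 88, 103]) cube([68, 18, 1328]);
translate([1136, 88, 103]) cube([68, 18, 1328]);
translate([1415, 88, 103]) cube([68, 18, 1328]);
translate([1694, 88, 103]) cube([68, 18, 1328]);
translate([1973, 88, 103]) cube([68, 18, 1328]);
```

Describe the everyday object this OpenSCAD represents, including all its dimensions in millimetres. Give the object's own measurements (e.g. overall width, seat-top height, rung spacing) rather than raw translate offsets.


A fence section. Two 88×88 mm posts, 1375 mm tall, stand on the floor with a clear span of 2165 mm between their inner faces. Two horizontal rails of 88×70 mm section span the gap between the posts with their undersides at z = 283 mm and z = 1095 mm, flush with the posts' −y face. 7 pickets, each 68 mm wide, 18 mm thick and 1328 mm tall, are fixed to the +y face of the rails with their bottoms at z = 103 mm, spaced across the span with a 211 mm gap after the −x post and between neighbouring pickets, with 212 mm left before the +x post.


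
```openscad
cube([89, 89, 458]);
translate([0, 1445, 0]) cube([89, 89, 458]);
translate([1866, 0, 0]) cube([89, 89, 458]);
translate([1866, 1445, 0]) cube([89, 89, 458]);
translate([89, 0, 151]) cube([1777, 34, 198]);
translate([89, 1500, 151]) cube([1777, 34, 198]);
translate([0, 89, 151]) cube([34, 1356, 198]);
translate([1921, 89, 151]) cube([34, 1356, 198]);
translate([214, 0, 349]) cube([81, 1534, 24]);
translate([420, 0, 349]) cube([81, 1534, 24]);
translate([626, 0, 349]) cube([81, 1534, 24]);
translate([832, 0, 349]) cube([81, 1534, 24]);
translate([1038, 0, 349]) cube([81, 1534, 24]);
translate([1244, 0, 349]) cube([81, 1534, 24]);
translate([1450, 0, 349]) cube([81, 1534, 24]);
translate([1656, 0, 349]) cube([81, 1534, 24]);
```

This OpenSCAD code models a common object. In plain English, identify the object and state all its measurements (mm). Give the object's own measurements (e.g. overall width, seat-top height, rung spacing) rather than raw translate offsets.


A bed frame 1955 mm long (x) by 1534 mm wide (y). Four 89×89 mm corner posts, 458 mm tall, at the corners of the footprint. Four rails of 34 mm thickness and 198 mm height run between adjacent posts with their undersides at z = 151 mm, their outer faces flush with the outside of the frame (the two x-running rails run between the posts' inner faces; the two y-running rails run between the posts' inner faces). 8 slats, each 81 mm wide (x) and 24 mm thick, lie across the top of the two x-running rails, running the full 1534 mm width of the frame in y; along x they sit between the end posts with a 125 mm gap after the −x posts and between neighbouring slats, leaving 129 mm before the +x posts.


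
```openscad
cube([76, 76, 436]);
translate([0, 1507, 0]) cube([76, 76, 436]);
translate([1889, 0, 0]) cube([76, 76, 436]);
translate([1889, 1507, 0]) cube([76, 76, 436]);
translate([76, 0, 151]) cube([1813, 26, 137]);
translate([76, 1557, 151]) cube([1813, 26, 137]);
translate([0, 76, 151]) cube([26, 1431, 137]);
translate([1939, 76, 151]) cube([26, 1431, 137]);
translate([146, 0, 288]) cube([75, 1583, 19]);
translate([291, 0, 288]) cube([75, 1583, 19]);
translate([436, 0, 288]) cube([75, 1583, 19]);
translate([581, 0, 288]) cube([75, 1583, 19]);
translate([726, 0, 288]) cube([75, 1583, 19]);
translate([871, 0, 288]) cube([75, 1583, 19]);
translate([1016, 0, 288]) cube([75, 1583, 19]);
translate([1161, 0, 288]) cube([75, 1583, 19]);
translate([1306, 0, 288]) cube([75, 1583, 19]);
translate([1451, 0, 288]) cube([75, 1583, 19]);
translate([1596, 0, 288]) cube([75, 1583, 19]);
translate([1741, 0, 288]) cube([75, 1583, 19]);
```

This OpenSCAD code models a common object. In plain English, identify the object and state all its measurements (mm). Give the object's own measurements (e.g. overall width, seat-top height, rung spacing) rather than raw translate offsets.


A bed frame 1965 mm long (x) by 1583 mm wide (y). Four 76×76 mm corner posts, 436 mm tall, at the corners of the footprint. Four rails of 26 mm thickness and 137 mm height run between adjacent posts with their undersides at z = 151 mm, their outer faces flush with the outside of the frame (the two x-running rails run between the posts' inner faces; the two y-running rails run between the posts' inner faces). 12 slats, each 75 mm wide (x) and 19 mm thick, lie across the top of the two x-running rails, running the full 1583 mm width of the frame in y; along x they sit between the end posts with a 70 mm gap after the −x posts and between neighbouring slats, leaving 73 mm before the +x posts.


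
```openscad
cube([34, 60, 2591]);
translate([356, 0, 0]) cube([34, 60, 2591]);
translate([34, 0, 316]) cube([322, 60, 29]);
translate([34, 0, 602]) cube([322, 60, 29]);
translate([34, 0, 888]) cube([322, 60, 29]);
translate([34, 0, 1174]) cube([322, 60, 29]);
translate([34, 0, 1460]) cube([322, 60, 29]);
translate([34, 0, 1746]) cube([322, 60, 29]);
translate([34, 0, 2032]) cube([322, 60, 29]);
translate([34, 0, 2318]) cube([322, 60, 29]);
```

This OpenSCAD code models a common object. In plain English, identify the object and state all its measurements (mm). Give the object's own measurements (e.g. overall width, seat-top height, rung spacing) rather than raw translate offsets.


A straight ladder. Two 34×60 mm vertical rails, 2591 mm tall, stand 390 mm apart (outside-to-outside) with their front faces coplanar on the −y side. 8 rungs, each 60 mm deep and 29 mm tall, span between the inner faces of the rails, front faces flush with the rails. The lowest rung's underside is at z = 316 mm and rungs are spaced 286 mm apart (underside to underside).


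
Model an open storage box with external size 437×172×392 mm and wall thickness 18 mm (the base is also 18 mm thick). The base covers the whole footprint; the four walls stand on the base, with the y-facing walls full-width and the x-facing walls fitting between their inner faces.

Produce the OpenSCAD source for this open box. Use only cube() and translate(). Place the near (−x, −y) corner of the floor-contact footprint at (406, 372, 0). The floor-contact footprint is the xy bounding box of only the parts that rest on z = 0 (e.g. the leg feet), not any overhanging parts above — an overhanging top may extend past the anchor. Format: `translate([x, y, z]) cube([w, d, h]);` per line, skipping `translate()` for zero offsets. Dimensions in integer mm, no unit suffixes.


translate([406, 372, 0]) cube([437, 172, 18]);
translate([406, 372, 18]) cube([437, 18, 374]);
translate([406, 526, 18]) cube([437, 18, 374]);
translate([406, 390, 18]) cube([18, 136, 374]);
translate([825, 390, 18]) cube([18, 136, 374]);


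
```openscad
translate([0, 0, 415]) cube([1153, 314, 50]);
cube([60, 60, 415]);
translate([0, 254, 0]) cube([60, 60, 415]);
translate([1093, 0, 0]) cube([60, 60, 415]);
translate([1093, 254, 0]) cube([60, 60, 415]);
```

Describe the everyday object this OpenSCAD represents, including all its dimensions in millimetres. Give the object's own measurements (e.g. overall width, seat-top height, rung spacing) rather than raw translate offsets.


A bench: a 1153×314 mm seat slab, 50 mm thick, top at z = 465 mm, on four 60×60 mm square legs flush with the seat corners and standing on z = 0.


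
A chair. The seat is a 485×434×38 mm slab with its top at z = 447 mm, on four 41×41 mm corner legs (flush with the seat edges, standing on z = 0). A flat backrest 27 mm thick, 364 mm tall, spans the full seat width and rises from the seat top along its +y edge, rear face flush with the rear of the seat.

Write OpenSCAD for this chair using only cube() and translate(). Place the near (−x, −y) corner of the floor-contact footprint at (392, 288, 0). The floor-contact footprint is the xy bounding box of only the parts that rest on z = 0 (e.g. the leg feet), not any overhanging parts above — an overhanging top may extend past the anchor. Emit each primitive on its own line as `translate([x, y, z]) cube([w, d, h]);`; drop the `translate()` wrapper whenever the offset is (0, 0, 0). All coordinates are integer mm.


translate([392, 288, 409]) cube([485, 434, 38]);
translate([392, 288, 0]) cube([41, 41, 409]);
translate([836, 288, 0]) cube([41, 41, 409]);
translate([392, 681, 0]) cube([41, 41, 409]);
translate([836, 681, 0]) cube([41, 41, 409]);
translate([392, 695, 447]) cube([485, 27, 364]);


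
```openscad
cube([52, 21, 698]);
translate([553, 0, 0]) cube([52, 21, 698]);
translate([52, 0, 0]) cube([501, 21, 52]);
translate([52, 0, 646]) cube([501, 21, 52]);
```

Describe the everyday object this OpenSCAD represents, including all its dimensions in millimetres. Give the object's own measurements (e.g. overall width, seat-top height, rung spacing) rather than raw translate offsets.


A rectangular picture frame lying in the x–z plane (depth along y). The opening is 501 mm wide (x) by 594 mm tall (z), surrounded by a border 52 mm wide on all four sides. The frame is 21 mm deep and is made of two full-height vertical stiles with two horizontal rails fitted between them.


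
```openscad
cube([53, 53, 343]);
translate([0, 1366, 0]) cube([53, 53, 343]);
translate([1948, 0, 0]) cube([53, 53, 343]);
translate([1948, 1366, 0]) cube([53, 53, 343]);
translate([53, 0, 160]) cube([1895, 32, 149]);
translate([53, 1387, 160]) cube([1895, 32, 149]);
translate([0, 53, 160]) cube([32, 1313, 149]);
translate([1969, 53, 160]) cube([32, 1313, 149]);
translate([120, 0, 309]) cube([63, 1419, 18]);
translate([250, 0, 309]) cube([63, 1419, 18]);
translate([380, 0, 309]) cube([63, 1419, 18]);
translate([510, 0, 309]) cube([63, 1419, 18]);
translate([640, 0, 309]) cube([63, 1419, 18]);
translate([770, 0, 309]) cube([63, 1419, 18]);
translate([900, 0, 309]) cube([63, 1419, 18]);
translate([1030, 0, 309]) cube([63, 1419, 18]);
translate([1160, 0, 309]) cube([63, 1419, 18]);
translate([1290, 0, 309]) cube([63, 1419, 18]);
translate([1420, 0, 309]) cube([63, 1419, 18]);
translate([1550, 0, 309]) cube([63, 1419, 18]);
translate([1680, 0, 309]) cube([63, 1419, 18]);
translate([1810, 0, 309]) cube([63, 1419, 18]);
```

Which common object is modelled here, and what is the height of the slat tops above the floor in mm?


A bed frame. The slat-top height is 327 mm.

Four posts, four rails, and a row of slats — a bed frame. Slats sit on the rails at z = 160 + 149 = 309; with slat thickness 18, the top is 327 mm.


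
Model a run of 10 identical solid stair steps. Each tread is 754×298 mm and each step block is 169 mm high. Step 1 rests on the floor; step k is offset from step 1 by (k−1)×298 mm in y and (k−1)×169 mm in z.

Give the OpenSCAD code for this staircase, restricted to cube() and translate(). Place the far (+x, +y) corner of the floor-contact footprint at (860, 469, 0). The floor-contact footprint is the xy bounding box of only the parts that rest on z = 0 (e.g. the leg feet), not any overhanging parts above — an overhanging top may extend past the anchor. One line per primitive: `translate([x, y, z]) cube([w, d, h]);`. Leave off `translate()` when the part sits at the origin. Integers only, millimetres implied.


translate([106, 171, 0]) cube([754, 298, 169]);
translate([106, 469, 169]) cube([754, 298, 169]);
translate([106, 767, 338]) cube([754, 298, 169]);
translate([106, 1065, 507]) cube([754, 298, 169]);
translate([106, 1363, 676]) cube([754, 298, 169]);
translate([106, 1661, 845]) cube([754, 298, 169]);
translate([106, 1959, 1014]) cube([754, 298, 169]);
translate([106, 2257, 1183]) cube([754, 298, 169]);
translate([106, 2555, 1352]) cube([754, 298, 169]);
translate([106, 2853, 1521]) cube([754, 298, 169]);


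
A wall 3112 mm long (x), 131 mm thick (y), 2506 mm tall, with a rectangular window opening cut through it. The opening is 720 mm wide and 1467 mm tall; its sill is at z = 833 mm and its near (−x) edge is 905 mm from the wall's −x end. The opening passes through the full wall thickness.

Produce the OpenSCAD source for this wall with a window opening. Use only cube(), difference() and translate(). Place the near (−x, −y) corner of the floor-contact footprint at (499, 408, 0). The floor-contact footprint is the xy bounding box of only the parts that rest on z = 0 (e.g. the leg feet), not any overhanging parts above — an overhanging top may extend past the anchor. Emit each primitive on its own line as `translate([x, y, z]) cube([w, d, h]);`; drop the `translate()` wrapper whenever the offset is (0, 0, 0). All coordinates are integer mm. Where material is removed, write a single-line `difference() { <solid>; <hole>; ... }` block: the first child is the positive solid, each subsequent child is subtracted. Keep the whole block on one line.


difference() { translate([499, 408, 0]) cube([3112, 131, 2506]); translate([1404, 408, 833]) cube([720, 131, 1467]); }


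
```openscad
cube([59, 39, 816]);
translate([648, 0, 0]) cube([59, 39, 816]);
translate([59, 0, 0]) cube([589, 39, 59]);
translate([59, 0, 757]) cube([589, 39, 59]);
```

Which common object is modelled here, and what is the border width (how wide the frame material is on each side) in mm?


A picture frame. The border width is 59 mm.

Four thin pieces enclosing a rectangular opening — a picture frame. The two full-height stiles are 816 mm tall; the top rail sits at z = 757 and is 59 mm tall, so the border above the opening is 816 − 757 = 59 mm, matching the stile x-width.


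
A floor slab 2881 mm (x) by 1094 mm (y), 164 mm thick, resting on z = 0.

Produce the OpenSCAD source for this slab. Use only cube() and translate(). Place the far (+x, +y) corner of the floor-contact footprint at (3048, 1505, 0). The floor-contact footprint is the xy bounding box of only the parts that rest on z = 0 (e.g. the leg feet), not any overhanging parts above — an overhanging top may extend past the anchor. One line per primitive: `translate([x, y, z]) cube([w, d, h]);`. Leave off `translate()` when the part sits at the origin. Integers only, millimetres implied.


translate([167, 411, 0]) cube([2881, 1094, 164]);


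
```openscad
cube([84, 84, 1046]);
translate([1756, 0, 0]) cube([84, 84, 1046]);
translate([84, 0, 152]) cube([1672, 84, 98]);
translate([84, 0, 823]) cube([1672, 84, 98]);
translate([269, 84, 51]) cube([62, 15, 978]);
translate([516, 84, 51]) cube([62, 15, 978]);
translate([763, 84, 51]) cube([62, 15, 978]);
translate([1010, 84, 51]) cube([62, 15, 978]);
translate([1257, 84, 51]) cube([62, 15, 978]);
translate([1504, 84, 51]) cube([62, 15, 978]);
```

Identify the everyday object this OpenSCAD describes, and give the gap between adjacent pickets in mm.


A fence section. The picket gap is 185 mm.

Two posts, two rails, 6 pickets — a fence section. Span 1672 mm holds 6 pickets of 62 mm with 7 equal gaps: ⌊(1672 − 6·62) / 7⌋ = 185 mm.


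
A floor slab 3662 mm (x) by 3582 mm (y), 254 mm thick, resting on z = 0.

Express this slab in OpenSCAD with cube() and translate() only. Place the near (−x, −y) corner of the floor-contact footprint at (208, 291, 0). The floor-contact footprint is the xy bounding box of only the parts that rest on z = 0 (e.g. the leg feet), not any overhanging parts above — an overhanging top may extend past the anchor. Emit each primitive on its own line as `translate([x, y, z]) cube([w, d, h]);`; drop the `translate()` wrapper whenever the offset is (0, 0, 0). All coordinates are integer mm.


translate([208, 291, 0]) cube([3662, 3582, 254]);


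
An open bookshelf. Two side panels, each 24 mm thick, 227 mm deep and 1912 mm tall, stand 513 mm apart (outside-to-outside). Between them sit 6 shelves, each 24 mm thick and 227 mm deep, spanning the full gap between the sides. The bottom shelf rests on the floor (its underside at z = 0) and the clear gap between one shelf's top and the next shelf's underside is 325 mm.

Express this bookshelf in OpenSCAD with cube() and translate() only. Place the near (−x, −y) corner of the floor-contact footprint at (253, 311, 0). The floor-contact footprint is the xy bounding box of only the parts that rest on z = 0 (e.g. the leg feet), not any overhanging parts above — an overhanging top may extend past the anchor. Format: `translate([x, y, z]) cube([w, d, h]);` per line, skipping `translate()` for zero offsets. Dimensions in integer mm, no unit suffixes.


translate([253, 311, 0]) cube([24, 227, 1912]);
translate([742, 311, 0]) cube([24, 227, 1912]);
translate([277, 311, 0]) cube([465, 227, 24]);
translate([277, 311, 349]) cube([465, 227, 24]);
translate([277, 311, 698]) cube([465, 227, 24]);
translate([277, 311, 1047]) cube([465, 227, 24]);
translate([277, 311, 1396]) cube([465, 227, 24]);
translate([277, 311, 1745]) cube([465, 227, 24]);


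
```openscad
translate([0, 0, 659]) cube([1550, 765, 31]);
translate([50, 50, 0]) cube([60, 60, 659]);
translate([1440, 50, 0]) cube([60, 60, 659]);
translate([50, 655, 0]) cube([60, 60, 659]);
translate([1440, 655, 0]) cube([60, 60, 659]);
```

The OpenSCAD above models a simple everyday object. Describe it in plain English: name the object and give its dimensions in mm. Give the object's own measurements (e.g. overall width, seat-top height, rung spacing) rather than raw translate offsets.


A rectangular dining table. The top is 1550×765×31 mm with its upper surface at z = 690 mm. It stands on four 60×60 mm square legs, each inset 50 mm from the nearest pair of top edges, running from the floor to the underside of the top.


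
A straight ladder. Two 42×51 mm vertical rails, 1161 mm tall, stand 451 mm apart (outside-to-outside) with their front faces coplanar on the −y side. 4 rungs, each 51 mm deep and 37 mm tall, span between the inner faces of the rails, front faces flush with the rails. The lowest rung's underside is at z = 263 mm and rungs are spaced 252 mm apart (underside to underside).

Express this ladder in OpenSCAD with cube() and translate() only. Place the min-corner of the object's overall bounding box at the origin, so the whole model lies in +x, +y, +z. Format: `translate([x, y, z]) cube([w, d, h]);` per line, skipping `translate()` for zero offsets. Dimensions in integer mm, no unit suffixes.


cube([42, 51, 1161]);
translate([409, 0, 0]) cube([42, 51, 1161]);
translate([42, 0, 263]) cube([367, 51, 37]);
translate([42, 0, 515]) cube([367, 51, 37]);
translate([42, 0, 767]) cube([367, 51, 37]);
translate([42, 0, 1019]) cube([367, 51, 37]);


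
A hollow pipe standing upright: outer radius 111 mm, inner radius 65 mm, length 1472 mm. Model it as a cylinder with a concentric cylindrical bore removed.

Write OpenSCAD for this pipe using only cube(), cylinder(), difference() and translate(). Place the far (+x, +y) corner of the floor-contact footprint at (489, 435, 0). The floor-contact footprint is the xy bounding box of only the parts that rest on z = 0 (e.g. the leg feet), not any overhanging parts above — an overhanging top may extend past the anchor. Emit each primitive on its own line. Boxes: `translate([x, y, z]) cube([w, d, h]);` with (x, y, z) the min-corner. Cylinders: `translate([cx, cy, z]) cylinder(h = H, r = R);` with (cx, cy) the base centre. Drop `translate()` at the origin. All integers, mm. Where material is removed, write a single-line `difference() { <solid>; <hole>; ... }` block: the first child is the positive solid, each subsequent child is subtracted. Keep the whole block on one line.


difference() { translate([378, 324, 0]) cylinder(h = 1472, r = 111); translate([378, 324, 0]) cylinder(h = 1472, r = 65); }


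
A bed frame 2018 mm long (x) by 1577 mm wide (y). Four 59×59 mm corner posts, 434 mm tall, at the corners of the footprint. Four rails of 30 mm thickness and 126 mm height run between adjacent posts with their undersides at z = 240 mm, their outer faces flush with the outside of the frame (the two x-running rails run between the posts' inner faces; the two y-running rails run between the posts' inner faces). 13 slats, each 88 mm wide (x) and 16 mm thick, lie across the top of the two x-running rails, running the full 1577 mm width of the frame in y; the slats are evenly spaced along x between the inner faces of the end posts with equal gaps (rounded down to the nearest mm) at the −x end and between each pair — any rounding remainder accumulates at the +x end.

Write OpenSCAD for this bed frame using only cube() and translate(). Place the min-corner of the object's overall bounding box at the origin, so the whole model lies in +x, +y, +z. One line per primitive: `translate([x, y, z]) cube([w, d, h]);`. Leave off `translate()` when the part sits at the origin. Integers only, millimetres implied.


cube([59, 59, 434]);
translate([0, 1518, 0]) cube([59, 59, 434]);
translate([1959, 0, 0]) cube([59, 59, 434]);
translate([1959, 1518, 0]) cube([59, 59, 434]);
translate([59, 0, 240]) cube([1900, 30, 126]);
translate([59, 1547, 240]) cube([1900, 30, 126]);
translate([0, 59, 240]) cube([30, 1459, 126]);
translate([1988, 59, 240]) cube([30, 1459, 126]);
translate([113, 0, 366]) cube([88, 1577, 16]);
translate([255, 0, 366]) cube([88, 1577, 16]);
translate([397, 0, 366]) cube([88, 1577, 16]);
translate([539, 0, 366]) cube([88, 1577, 16]);
translate([681, 0, 366]) cube([88, 1577, 16]);
translate([823, 0, 366]) cube([88, 1577, 16]);
translate([965, 0, 366]) cube([88, 1577, 16]);
translate([1107, 0, 366]) cube([88, 1577, 16]);
translate([1249, 0, 366]) cube([88, 1577, 16]);
translate([1391, 0, 366]) cube([88, 1577, 16]);
translate([1533, 0, 366]) cube([88, 1577, 16]);
translate([1675, 0, 366]) cube([88, 1577, 16]);
translate([1817, 0, 366]) cube([88, 1577, 16]);
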